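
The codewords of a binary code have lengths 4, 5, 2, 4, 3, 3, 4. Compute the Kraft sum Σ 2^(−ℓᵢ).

0.71875

With common denominator 2^5 = 32: Σ 2^(−ℓᵢ) = 2/32 + 1/32 + 8/32 + 2/32 + 4/32 + 4/32 + 2/32 = 23/32 = 0.71875.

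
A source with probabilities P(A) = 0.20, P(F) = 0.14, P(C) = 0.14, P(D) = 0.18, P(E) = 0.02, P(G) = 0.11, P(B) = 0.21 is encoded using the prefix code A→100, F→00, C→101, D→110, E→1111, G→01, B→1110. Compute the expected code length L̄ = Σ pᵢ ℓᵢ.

L̄ = Σ pᵢ·ℓᵢ = 0.20·3 + 0.14·2 + 0.14·3 + 0.18·3 + 0.02·4 + 0.11·2 + 0.21·4 = 2.98 bits/symbol.

2.98 bits/symbol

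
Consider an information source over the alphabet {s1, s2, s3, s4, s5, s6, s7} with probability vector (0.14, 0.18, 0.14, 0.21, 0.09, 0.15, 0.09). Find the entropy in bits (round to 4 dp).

2.7482 bits

H = −Σ pᵢ log₂ pᵢ.
−0.14·log₂(0.14) = 0.3971
−0.18·log₂(0.18) = 0.4453
−0.14·log₂(0.14) = 0.3971
−0.21·log₂(0.21) = 0.4728
−0.09·log₂(0.09) = 0.3127
−0.15·log₂(0.15) = 0.4105
−0.09·log₂(0.09) = 0.3127
Sum ≈ 2.7482 → 2.7482 bits.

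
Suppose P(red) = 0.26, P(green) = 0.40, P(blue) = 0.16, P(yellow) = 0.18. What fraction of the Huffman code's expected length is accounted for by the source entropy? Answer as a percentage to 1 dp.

Entropy H = −Σ p log₂ p ≈ 1.9024 bits.
Huffman merges: 4/25+9/50→17/50; 13/50+17/50→3/5; 2/5+3/5→1. L = 97/50 ≈ 1.9400.
Efficiency = H/L = 1.9024/1.9400 = 98.1%.

98.1%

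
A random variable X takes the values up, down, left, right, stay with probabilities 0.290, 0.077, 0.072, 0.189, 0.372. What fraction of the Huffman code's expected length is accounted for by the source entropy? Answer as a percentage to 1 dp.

97.4%

Entropy H = −Σ p log₂ p ≈ 2.0610 bits.
Huffman merges: 9/125+77/1000→149/1000; 149/1000+189/1000→169/500; 29/100+169/500→157/250; 93/250+157/250→1. L = 423/200 ≈ 2.1150.
Efficiency = H/L = 2.0610/2.1150 = 97.4%.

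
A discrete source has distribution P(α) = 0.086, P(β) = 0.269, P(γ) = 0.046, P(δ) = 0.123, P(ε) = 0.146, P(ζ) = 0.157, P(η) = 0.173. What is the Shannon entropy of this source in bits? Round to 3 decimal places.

H = −Σ pᵢ log₂ pᵢ.
−0.086·log₂(0.086) = 0.3044
−0.269·log₂(0.269) = 0.5096
−0.046·log₂(0.046) = 0.2043
−0.123·log₂(0.123) = 0.3719
−0.146·log₂(0.146) = 0.4053
−0.157·log₂(0.157) = 0.4194
−0.173·log₂(0.173) = 0.4379
Sum ≈ 2.6527 → 2.653 bits.

2.653 bits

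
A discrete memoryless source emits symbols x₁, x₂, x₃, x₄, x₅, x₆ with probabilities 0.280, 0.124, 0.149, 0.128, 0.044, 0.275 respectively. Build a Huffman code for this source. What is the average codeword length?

Repeatedly combine the two least-probable nodes; the expected code length is the sum of the merged weights.
merge 11/250 + 31/250 → 21/125
merge 16/125 + 149/1000 → 277/1000
merge 21/125 + 11/40 → 443/1000
merge 277/1000 + 7/25 → 557/1000
merge 443/1000 + 557/1000 → 1
L = 21/125 + 277/1000 + 443/1000 + 557/1000 + 1 = 489/200 = 2.445 bits/symbol.

2.445 bits/symbol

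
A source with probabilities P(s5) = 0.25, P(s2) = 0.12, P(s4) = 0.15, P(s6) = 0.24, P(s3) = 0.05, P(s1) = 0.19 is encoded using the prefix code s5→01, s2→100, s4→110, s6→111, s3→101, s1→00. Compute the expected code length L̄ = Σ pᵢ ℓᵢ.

2.56 bits/symbol

L̄ = Σ pᵢ·ℓᵢ = 0.25·2 + 0.12·3 + 0.15·3 + 0.24·3 + 0.05·3 + 0.19·2 = 2.56 bits/symbol.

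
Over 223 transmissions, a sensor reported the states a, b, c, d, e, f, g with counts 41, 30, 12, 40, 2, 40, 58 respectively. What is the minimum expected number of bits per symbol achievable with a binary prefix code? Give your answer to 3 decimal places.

2.619 bits/symbol

Probabilities are the counts divided by 223.
Repeatedly combine the two least-probable nodes; the expected code length is the sum of the merged weights.
merge 2/223 + 12/223 → 14/223
merge 14/223 + 30/223 → 44/223
merge 40/223 + 40/223 → 80/223
merge 41/223 + 44/223 → 85/223
merge 58/223 + 80/223 → 138/223
merge 85/223 + 138/223 → 1
L = 14/223 + 44/223 + 80/223 + 85/223 + 138/223 + 1 = 584/223 ≈ 2.619 bits/symbol.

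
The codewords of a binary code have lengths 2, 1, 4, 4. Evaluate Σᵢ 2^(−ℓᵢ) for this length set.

0.875

With common denominator 2^4 = 16: Σ 2^(−ℓᵢ) = 4/16 + 8/16 + 1/16 + 1/16 = 14/16 = 0.875.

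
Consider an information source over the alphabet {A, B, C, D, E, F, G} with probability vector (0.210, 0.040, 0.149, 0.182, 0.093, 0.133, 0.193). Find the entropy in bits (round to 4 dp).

H = −Σ pᵢ log₂ pᵢ.
−0.210·log₂(0.210) = 0.4728
−0.040·log₂(0.040) = 0.1858
−0.149·log₂(0.149) = 0.4092
−0.182·log₂(0.182) = 0.4474
−0.093·log₂(0.093) = 0.3187
−0.133·log₂(0.133) = 0.3871
−0.193·log₂(0.193) = 0.4581
Sum ≈ 2.6790 → 2.6790 bits.

2.6790 bits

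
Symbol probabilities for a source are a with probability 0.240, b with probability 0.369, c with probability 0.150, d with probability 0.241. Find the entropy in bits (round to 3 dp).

1.930 bits

H = −Σ pᵢ log₂ pᵢ.
−0.240·log₂(0.240) = 0.4941
−0.369·log₂(0.369) = 0.5307
−0.150·log₂(0.150) = 0.4105
−0.241·log₂(0.241) = 0.4947
Sum ≈ 1.9302 → 1.930 bits.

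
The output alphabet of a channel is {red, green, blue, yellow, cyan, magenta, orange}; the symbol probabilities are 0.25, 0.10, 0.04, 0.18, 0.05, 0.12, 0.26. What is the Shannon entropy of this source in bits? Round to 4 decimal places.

2.5517 bits

H = −Σ pᵢ log₂ pᵢ.
−0.25·log₂(0.25) = 0.5000
−0.10·log₂(0.10) = 0.3322
−0.04·log₂(0.04) = 0.1858
−0.18·log₂(0.18) = 0.4453
−0.05·log₂(0.05) = 0.2161
−0.12·log₂(0.12) = 0.3671
−0.26·log₂(0.26) = 0.5053
Sum ≈ 2.5517 → 2.5517 bits.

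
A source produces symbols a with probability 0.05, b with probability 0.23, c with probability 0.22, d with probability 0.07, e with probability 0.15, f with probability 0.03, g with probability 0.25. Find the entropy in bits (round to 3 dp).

2.515 bits

H = −Σ pᵢ log₂ pᵢ.
−0.05·log₂(0.05) = 0.2161
−0.23·log₂(0.23) = 0.4877
−0.22·log₂(0.22) = 0.4806
−0.07·log₂(0.07) = 0.2686
−0.15·log₂(0.15) = 0.4105
−0.03·log₂(0.03) = 0.1518
−0.25·log₂(0.25) = 0.5000
Sum ≈ 2.5152 → 2.515 bits.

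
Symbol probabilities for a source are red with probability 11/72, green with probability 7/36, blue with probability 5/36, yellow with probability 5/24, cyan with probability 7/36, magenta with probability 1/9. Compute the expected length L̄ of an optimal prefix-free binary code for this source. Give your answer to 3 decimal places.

Repeatedly combine the two least-probable nodes; the expected code length is the sum of the merged weights.
merge 1/9 + 5/36 → 1/4
merge 11/72 + 7/36 → 25/72
merge 7/36 + 5/24 → 29/72
merge 1/4 + 25/72 → 43/72
merge 29/72 + 43/72 → 1
L = 1/4 + 25/72 + 29/72 + 43/72 + 1 = 187/72 ≈ 2.597 bits/symbol.

2.597 bits/symbol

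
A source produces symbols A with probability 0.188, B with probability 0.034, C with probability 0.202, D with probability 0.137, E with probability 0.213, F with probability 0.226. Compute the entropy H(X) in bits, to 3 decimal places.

2.438 bits

H = −Σ pᵢ log₂ pᵢ.
−0.188·log₂(0.188) = 0.4533
−0.034·log₂(0.034) = 0.1659
−0.202·log₂(0.202) = 0.4661
−0.137·log₂(0.137) = 0.3929
−0.213·log₂(0.213) = 0.4752
−0.226·log₂(0.226) = 0.4849
Sum ≈ 2.4383 → 2.438 bits.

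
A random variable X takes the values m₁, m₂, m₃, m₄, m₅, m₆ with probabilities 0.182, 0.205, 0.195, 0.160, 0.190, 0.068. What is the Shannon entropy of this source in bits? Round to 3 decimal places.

H = −Σ pᵢ log₂ pᵢ.
−0.182·log₂(0.182) = 0.4474
−0.205·log₂(0.205) = 0.4687
−0.195·log₂(0.195) = 0.4599
−0.160·log₂(0.160) = 0.4230
−0.190·log₂(0.190) = 0.4552
−0.068·log₂(0.068) = 0.2637
Sum ≈ 2.5179 → 2.518 bits.

2.518 bits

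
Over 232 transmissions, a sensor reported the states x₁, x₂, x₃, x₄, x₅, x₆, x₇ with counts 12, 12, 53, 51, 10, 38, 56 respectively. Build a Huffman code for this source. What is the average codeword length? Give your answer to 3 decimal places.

2.552 bits/symbol

Probabilities are the counts divided by 232.
Repeatedly combine the two least-probable nodes; the expected code length is the sum of the merged weights.
merge 5/116 + 3/58 → 11/116
merge 3/58 + 11/116 → 17/116
merge 17/116 + 19/116 → 9/29
merge 51/232 + 53/232 → 13/29
merge 7/29 + 9/29 → 16/29
merge 13/29 + 16/29 → 1
L = 11/116 + 17/116 + 9/29 + 13/29 + 16/29 + 1 = 74/29 ≈ 2.552 bits/symbol.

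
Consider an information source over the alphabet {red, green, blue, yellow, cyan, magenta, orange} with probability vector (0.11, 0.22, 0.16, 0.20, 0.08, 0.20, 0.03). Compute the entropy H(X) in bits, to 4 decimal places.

H = −Σ pᵢ log₂ pᵢ.
−0.11·log₂(0.11) = 0.3503
−0.22·log₂(0.22) = 0.4806
−0.16·log₂(0.16) = 0.4230
−0.20·log₂(0.20) = 0.4644
−0.08·log₂(0.08) = 0.2915
−0.20·log₂(0.20) = 0.4644
−0.03·log₂(0.03) = 0.1518
Sum ≈ 2.6259 → 2.6259 bits.

2.6259 bits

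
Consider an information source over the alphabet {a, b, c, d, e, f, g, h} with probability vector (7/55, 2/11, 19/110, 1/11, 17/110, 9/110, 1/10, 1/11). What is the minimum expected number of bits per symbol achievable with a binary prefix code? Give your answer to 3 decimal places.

2.991 bits/symbol

Repeatedly combine the two least-probable nodes; the expected code length is the sum of the merged weights.
merge 9/110 + 1/11 → 19/110
merge 1/11 + 1/10 → 21/110
merge 7/55 + 17/110 → 31/110
merge 19/110 + 19/110 → 19/55
merge 2/11 + 21/110 → 41/110
merge 31/110 + 19/55 → 69/110
merge 41/110 + 69/110 → 1
L = 19/110 + 21/110 + 31/110 + 19/55 + 41/110 + 69/110 + 1 = 329/110 ≈ 2.991 bits/symbol.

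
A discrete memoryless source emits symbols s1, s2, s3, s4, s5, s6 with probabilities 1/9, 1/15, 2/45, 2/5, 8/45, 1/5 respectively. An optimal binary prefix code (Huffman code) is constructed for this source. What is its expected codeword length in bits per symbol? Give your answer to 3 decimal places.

2.311 bits/symbol

Repeatedly combine the two least-probable nodes; the expected code length is the sum of the merged weights.
merge 2/45 + 1/15 → 1/9
merge 1/9 + 1/9 → 2/9
merge 8/45 + 1/5 → 17/45
merge 2/9 + 17/45 → 3/5
merge 2/5 + 3/5 → 1
L = 1/9 + 2/9 + 17/45 + 3/5 + 1 = 104/45 ≈ 2.311 bits/symbol.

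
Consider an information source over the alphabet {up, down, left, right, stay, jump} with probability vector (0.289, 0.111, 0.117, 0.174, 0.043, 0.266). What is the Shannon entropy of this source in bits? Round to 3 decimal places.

H = −Σ pᵢ log₂ pᵢ.
−0.289·log₂(0.289) = 0.5176
−0.111·log₂(0.111) = 0.3520
−0.117·log₂(0.117) = 0.3622
−0.174·log₂(0.174) = 0.4390
−0.043·log₂(0.043) = 0.1952
−0.266·log₂(0.266) = 0.5082
Sum ≈ 2.3741 → 2.374 bits.

2.374 bits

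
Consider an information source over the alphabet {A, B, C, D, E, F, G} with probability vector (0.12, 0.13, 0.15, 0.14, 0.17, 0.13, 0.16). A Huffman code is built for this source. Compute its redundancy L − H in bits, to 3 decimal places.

Entropy H = −Σ p log₂ p ≈ 2.7976 bits.
Huffman merges: 3/25+13/100→1/4; 13/100+7/50→27/100; 3/20+4/25→31/100; 17/100+1/4→21/50; 27/100+31/100→29/50; 21/50+29/50→1. L = 283/100 ≈ 2.8300.
L − H = 2.8300 − 2.7976 = 0.032 bits.

0.032 bits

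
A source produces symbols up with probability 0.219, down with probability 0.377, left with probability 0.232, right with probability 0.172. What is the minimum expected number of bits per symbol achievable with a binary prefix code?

Repeatedly combine the two least-probable nodes; the expected code length is the sum of the merged weights.
merge 43/250 + 219/1000 → 391/1000
merge 29/125 + 377/1000 → 609/1000
merge 391/1000 + 609/1000 → 1
L = 391/1000 + 609/1000 + 1 = 2 bits/symbol.

2 bits/symbol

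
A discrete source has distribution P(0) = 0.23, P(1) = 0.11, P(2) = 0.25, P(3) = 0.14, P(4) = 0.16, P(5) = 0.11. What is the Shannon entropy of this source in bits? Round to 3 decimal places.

2.508 bits

H = −Σ pᵢ log₂ pᵢ.
−0.23·log₂(0.23) = 0.4877
−0.11·log₂(0.11) = 0.3503
−0.25·log₂(0.25) = 0.5000
−0.14·log₂(0.14) = 0.3971
−0.16·log₂(0.16) = 0.4230
−0.11·log₂(0.11) = 0.3503
Sum ≈ 2.5084 → 2.508 bits.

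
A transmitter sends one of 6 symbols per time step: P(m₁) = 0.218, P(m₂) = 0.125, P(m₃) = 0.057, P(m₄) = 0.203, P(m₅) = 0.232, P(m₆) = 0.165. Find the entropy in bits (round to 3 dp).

H = −Σ pᵢ log₂ pᵢ.
−0.218·log₂(0.218) = 0.4791
−0.125·log₂(0.125) = 0.3750
−0.057·log₂(0.057) = 0.2356
−0.203·log₂(0.203) = 0.4670
−0.232·log₂(0.232) = 0.4890
−0.165·log₂(0.165) = 0.4289
Sum ≈ 2.4746 → 2.475 bits.

2.475 bits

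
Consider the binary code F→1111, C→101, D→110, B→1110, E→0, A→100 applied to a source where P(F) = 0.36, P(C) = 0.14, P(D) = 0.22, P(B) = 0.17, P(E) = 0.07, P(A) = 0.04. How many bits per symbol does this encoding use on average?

3.39 bits/symbol

L̄ = Σ pᵢ·ℓᵢ = 0.36·4 + 0.14·3 + 0.22·3 + 0.17·4 + 0.07·1 + 0.04·3 = 3.39 bits/symbol.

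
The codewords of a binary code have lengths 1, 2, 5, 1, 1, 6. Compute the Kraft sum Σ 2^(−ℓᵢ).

With common denominator 2^6 = 64: Σ 2^(−ℓᵢ) = 32/64 + 16/64 + 2/64 + 32/64 + 32/64 + 1/64 = 115/64 = 1.796875.

1.796875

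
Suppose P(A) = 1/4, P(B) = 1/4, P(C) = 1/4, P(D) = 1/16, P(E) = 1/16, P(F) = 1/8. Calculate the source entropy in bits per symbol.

2.375 bits

Each probability is a power of 1/2, so log₂(1/p) is an integer.
H = Σ p·log₂(1/p) = 1/4·2 + 1/4·2 + 1/4·2 + 1/16·4 + 1/16·4 + 1/8·3 = 2.375 bits.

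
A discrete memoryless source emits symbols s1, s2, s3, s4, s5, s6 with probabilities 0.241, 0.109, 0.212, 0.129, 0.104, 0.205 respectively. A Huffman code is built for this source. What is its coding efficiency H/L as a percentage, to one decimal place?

98.4%

Entropy H = −Σ p log₂ p ≈ 2.5071 bits.
Huffman merges: 13/125+109/1000→213/1000; 129/1000+41/200→167/500; 53/250+213/1000→17/40; 241/1000+167/500→23/40; 17/40+23/40→1. L = 2547/1000 ≈ 2.5470.
Efficiency = H/L = 2.5071/2.5470 = 98.4%.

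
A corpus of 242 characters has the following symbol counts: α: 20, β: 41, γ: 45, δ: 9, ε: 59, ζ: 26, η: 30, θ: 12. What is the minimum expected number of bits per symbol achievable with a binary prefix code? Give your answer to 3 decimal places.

Probabilities are the counts divided by 242.
Repeatedly combine the two least-probable nodes; the expected code length is the sum of the merged weights.
merge 9/242 + 6/121 → 21/242
merge 10/121 + 21/242 → 41/242
merge 13/121 + 15/121 → 28/121
merge 41/242 + 41/242 → 41/121
merge 45/242 + 28/121 → 101/242
merge 59/242 + 41/121 → 141/242
merge 101/242 + 141/242 → 1
L = 21/242 + 41/242 + 28/121 + 41/121 + 101/242 + 141/242 + 1 = 342/121 ≈ 2.826 bits/symbol.

2.826 bits/symbol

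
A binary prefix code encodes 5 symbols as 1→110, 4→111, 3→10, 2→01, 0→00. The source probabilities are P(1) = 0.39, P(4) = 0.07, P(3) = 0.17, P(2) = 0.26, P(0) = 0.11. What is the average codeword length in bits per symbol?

L̄ = Σ pᵢ·ℓᵢ = 0.39·3 + 0.07·3 + 0.17·2 + 0.26·2 + 0.11·2 = 2.46 bits/symbol.

2.46 bits/symbol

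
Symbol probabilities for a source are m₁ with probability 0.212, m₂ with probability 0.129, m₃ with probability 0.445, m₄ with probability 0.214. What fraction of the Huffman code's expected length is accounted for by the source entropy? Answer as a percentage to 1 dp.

97.6%

Entropy H = −Σ p log₂ p ≈ 1.8514 bits.
Huffman merges: 129/1000+53/250→341/1000; 107/500+341/1000→111/200; 89/200+111/200→1. L = 237/125 ≈ 1.8960.
Efficiency = H/L = 1.8514/1.8960 = 97.6%.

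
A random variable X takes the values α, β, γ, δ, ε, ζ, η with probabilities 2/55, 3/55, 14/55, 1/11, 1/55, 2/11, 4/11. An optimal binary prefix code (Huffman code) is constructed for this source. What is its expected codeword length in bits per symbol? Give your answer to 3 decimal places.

2.364 bits/symbol

Repeatedly combine the two least-probable nodes; the expected code length is the sum of the merged weights.
merge 1/55 + 2/55 → 3/55
merge 3/55 + 3/55 → 6/55
merge 1/11 + 6/55 → 1/5
merge 2/11 + 1/5 → 21/55
merge 14/55 + 4/11 → 34/55
merge 21/55 + 34/55 → 1
L = 3/55 + 6/55 + 1/5 + 21/55 + 34/55 + 1 = 26/11 ≈ 2.364 bits/symbol.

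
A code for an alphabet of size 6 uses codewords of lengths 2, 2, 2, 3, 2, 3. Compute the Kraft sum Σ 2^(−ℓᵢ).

With common denominator 2^3 = 8: Σ 2^(−ℓᵢ) = 2/8 + 2/8 + 2/8 + 1/8 + 2/8 + 1/8 = 10/8 = 1.25.

1.25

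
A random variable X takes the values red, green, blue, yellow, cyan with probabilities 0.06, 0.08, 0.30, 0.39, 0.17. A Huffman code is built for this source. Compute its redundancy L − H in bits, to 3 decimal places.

Entropy H = −Σ p log₂ p ≈ 2.0205 bits.
Huffman merges: 3/50+2/25→7/50; 7/50+17/100→31/100; 3/10+31/100→61/100; 39/100+61/100→1. L = 103/50 ≈ 2.0600.
L − H = 2.0600 − 2.0205 = 0.039 bits.

0.039 bits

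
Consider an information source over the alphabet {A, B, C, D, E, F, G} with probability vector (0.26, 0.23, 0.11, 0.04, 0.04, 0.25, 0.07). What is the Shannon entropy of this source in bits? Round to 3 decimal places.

H = −Σ pᵢ log₂ pᵢ.
−0.26·log₂(0.26) = 0.5053
−0.23·log₂(0.23) = 0.4877
−0.11·log₂(0.11) = 0.3503
−0.04·log₂(0.04) = 0.1858
−0.04·log₂(0.04) = 0.1858
−0.25·log₂(0.25) = 0.5000
−0.07·log₂(0.07) = 0.2686
Sum ≈ 2.4833 → 2.483 bits.

2.483 bits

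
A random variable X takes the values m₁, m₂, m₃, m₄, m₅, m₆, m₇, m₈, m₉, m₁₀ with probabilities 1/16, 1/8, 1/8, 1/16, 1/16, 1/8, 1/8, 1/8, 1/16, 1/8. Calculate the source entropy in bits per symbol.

Each probability is a power of 1/2, so log₂(1/p) is an integer.
H = Σ p·log₂(1/p) = 1/16·4 + 1/8·3 + 1/8·3 + 1/16·4 + 1/16·4 + 1/8·3 + 1/8·3 + 1/8·3 + 1/16·4 + 1/8·3 = 3.25 bits.

3.25 bits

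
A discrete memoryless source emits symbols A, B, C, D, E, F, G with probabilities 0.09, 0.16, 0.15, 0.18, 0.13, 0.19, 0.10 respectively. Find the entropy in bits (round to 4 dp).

2.7616 bits

H = −Σ pᵢ log₂ pᵢ.
−0.09·log₂(0.09) = 0.3127
−0.16·log₂(0.16) = 0.4230
−0.15·log₂(0.15) = 0.4105
−0.18·log₂(0.18) = 0.4453
−0.13·log₂(0.13) = 0.3826
−0.19·log₂(0.19) = 0.4552
−0.10·log₂(0.10) = 0.3322
Sum ≈ 2.7616 → 2.7616 bits.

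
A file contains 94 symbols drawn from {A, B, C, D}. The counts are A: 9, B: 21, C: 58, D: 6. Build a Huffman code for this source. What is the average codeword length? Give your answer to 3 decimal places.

Probabilities are the counts divided by 94.
Repeatedly combine the two least-probable nodes; the expected code length is the sum of the merged weights.
merge 3/47 + 9/94 → 15/94
merge 15/94 + 21/94 → 18/47
merge 18/47 + 29/47 → 1
L = 15/94 + 18/47 + 1 = 145/94 ≈ 1.543 bits/symbol.

1.543 bits/symbol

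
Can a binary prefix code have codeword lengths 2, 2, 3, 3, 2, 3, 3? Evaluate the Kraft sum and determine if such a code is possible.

1.25; no

With common denominator 2^3 = 8: Σ 2^(−ℓᵢ) = 2/8 + 2/8 + 1/8 + 1/8 + 2/8 + 1/8 + 1/8 = 10/8 = 1.25.
Kraft's inequality requires Σ ≤ 1; here Σ = 1.25 > 1, so no such prefix code exists.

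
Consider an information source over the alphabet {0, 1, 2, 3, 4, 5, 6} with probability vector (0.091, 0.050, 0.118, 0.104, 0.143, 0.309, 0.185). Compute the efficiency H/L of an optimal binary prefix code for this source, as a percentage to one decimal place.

98.6%

Entropy H = −Σ p log₂ p ≈ 2.6093 bits.
Huffman merges: 1/20+91/1000→141/1000; 13/125+59/500→111/500; 141/1000+143/1000→71/250; 37/200+111/500→407/1000; 71/250+309/1000→593/1000; 407/1000+593/1000→1. L = 2647/1000 ≈ 2.6470.
Efficiency = H/L = 2.6093/2.6470 = 98.6%.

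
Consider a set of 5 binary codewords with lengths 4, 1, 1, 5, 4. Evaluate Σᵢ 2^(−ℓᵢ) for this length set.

With common denominator 2^5 = 32: Σ 2^(−ℓᵢ) = 2/32 + 16/32 + 16/32 + 1/32 + 2/32 = 37/32 = 1.15625.

1.15625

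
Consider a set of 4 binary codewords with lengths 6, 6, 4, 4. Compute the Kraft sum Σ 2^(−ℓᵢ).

0.15625

With common denominator 2^6 = 64: Σ 2^(−ℓᵢ) = 1/64 + 1/64 + 4/64 + 4/64 = 10/64 = 0.15625.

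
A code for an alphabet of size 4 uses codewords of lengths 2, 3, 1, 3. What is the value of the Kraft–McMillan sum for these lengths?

With common denominator 2^3 = 8: Σ 2^(−ℓᵢ) = 2/8 + 1/8 + 4/8 + 1/8 = 8/8 = 1.

1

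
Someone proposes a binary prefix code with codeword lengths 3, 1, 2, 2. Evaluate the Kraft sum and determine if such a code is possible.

With common denominator 2^3 = 8: Σ 2^(−ℓᵢ) = 1/8 + 4/8 + 2/8 + 2/8 = 9/8 = 1.125.
Kraft's inequality requires Σ ≤ 1; here Σ = 1.125 > 1, so no such prefix code exists.

1.125; no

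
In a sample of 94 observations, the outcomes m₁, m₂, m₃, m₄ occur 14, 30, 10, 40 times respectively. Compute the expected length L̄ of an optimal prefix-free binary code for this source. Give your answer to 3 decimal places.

1.830 bits/symbol

Probabilities are the counts divided by 94.
Repeatedly combine the two least-probable nodes; the expected code length is the sum of the merged weights.
merge 5/47 + 7/47 → 12/47
merge 12/47 + 15/47 → 27/47
merge 20/47 + 27/47 → 1
L = 12/47 + 27/47 + 1 = 86/47 ≈ 1.830 bits/symbol.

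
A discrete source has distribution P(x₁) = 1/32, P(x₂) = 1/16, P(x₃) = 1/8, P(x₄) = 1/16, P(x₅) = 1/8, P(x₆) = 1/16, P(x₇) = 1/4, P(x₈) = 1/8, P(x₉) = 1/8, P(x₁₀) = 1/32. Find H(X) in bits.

Each probability is a power of 1/2, so log₂(1/p) is an integer.
H = Σ p·log₂(1/p) = 1/32·5 + 1/16·4 + 1/8·3 + 1/16·4 + 1/8·3 + 1/16·4 + 1/4·2 + 1/8·3 + 1/8·3 + 1/32·5 = 3.0625 bits.

3.0625 bits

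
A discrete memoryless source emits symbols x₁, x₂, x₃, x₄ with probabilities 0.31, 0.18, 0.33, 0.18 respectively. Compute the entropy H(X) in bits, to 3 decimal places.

1.942 bits

H = −Σ pᵢ log₂ pᵢ.
−0.31·log₂(0.31) = 0.5238
−0.18·log₂(0.18) = 0.4453
−0.33·log₂(0.33) = 0.5278
−0.18·log₂(0.18) = 0.4453
Sum ≈ 1.9422 → 1.942 bits.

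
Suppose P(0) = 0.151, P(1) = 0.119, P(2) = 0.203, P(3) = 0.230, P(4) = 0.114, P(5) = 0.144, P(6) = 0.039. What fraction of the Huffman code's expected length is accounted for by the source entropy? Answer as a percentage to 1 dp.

Entropy H = −Σ p log₂ p ≈ 2.6742 bits.
Huffman merges: 39/1000+57/500→153/1000; 119/1000+18/125→263/1000; 151/1000+153/1000→38/125; 203/1000+23/100→433/1000; 263/1000+38/125→567/1000; 433/1000+567/1000→1. L = 68/25 ≈ 2.7200.
Efficiency = H/L = 2.6742/2.7200 = 98.3%.

98.3%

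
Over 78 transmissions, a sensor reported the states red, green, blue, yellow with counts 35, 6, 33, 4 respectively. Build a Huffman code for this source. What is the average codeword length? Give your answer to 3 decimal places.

Probabilities are the counts divided by 78.
Repeatedly combine the two least-probable nodes; the expected code length is the sum of the merged weights.
merge 2/39 + 1/13 → 5/39
merge 5/39 + 11/26 → 43/78
merge 35/78 + 43/78 → 1
L = 5/39 + 43/78 + 1 = 131/78 ≈ 1.679 bits/symbol.

1.679 bits/symbol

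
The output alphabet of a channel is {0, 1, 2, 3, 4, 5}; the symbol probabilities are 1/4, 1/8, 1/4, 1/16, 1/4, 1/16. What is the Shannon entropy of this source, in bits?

Each probability is a power of 1/2, so log₂(1/p) is an integer.
H = Σ p·log₂(1/p) = 1/4·2 + 1/8·3 + 1/4·2 + 1/16·4 + 1/4·2 + 1/16·4 = 2.375 bits.

2.375 bits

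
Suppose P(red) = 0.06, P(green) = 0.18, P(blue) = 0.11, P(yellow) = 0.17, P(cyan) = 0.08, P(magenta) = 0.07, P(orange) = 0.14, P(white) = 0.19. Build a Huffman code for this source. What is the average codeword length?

Repeatedly combine the two least-probable nodes; the expected code length is the sum of the merged weights.
merge 3/50 + 7/100 → 13/100
merge 2/25 + 11/100 → 19/100
merge 13/100 + 7/50 → 27/100
merge 17/100 + 9/50 → 7/20
merge 19/100 + 19/100 → 19/50
merge 27/100 + 7/20 → 31/50
merge 19/50 + 31/50 → 1
L = 13/100 + 19/100 + 27/100 + 7/20 + 19/50 + 31/50 + 1 = 147/50 = 2.94 bits/symbol.

2.94 bits/symbol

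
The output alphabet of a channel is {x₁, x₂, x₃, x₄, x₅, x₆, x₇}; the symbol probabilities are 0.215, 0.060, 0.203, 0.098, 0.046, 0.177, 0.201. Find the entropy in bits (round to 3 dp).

H = −Σ pᵢ log₂ pᵢ.
−0.215·log₂(0.215) = 0.4768
−0.060·log₂(0.060) = 0.2435
−0.203·log₂(0.203) = 0.4670
−0.098·log₂(0.098) = 0.3284
−0.046·log₂(0.046) = 0.2043
−0.177·log₂(0.177) = 0.4422
−0.201·log₂(0.201) = 0.4653
Sum ≈ 2.6275 → 2.627 bits.

2.627 bits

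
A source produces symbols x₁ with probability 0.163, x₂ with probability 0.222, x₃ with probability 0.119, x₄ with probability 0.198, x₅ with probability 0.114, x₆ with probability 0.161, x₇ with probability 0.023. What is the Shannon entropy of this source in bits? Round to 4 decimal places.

H = −Σ pᵢ log₂ pᵢ.
−0.163·log₂(0.163) = 0.4266
−0.222·log₂(0.222) = 0.4820
−0.119·log₂(0.119) = 0.3654
−0.198·log₂(0.198) = 0.4626
−0.114·log₂(0.114) = 0.3571
−0.161·log₂(0.161) = 0.4242
−0.023·log₂(0.023) = 0.1252
Sum ≈ 2.6432 → 2.6432 bits.

2.6432 bits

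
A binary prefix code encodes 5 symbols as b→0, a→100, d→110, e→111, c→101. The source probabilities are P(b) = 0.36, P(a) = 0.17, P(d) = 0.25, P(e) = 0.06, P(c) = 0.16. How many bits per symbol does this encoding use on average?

2.28 bits/symbol

L̄ = Σ pᵢ·ℓᵢ = 0.36·1 + 0.17·3 + 0.25·3 + 0.06·3 + 0.16·3 = 2.28 bits/symbol.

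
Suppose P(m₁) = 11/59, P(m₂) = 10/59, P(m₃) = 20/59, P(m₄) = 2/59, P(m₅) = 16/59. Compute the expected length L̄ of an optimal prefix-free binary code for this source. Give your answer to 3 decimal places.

Repeatedly combine the two least-probable nodes; the expected code length is the sum of the merged weights.
merge 2/59 + 10/59 → 12/59
merge 11/59 + 12/59 → 23/59
merge 16/59 + 20/59 → 36/59
merge 23/59 + 36/59 → 1
L = 12/59 + 23/59 + 36/59 + 1 = 130/59 ≈ 2.203 bits/symbol.

2.203 bits/symbol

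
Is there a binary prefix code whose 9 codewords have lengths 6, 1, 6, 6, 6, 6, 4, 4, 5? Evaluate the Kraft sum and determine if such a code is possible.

With common denominator 2^6 = 64: Σ 2^(−ℓᵢ) = 1/64 + 32/64 + 1/64 + 1/64 + 1/64 + 1/64 + 4/64 + 4/64 + 2/64 = 47/64 = 0.734375.
Kraft's inequality requires Σ ≤ 1; here Σ = 0.734375 ≤ 1, so such a prefix code exists.

0.734375; yes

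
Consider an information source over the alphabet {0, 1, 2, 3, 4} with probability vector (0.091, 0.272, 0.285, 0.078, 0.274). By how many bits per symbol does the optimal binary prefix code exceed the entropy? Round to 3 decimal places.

Entropy H = −Σ p log₂ p ≈ 2.1405 bits.
Huffman merges: 39/500+91/1000→169/1000; 169/1000+34/125→441/1000; 137/500+57/200→559/1000; 441/1000+559/1000→1. L = 2169/1000 ≈ 2.1690.
L − H = 2.1690 − 2.1405 = 0.028 bits.

0.028 bits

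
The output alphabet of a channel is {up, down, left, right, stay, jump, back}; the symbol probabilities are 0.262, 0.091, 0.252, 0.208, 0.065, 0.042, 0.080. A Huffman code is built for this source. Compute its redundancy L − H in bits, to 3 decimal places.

0.023 bits

Entropy H = −Σ p log₂ p ≈ 2.5332 bits.
Huffman merges: 21/500+13/200→107/1000; 2/25+91/1000→171/1000; 107/1000+171/1000→139/500; 26/125+63/250→23/50; 131/500+139/500→27/50; 23/50+27/50→1. L = 639/250 ≈ 2.5560.
L − H = 2.5560 − 2.5332 = 0.023 bits.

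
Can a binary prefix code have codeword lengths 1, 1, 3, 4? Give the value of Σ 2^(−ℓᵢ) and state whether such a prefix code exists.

1.1875; no

With common denominator 2^4 = 16: Σ 2^(−ℓᵢ) = 8/16 + 8/16 + 2/16 + 1/16 = 19/16 = 1.1875.
Kraft's inequality requires Σ ≤ 1; here Σ = 1.1875 > 1, so no such prefix code exists.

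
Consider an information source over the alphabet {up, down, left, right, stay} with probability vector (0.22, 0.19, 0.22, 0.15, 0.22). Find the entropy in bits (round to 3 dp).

H = −Σ pᵢ log₂ pᵢ.
−0.22·log₂(0.22) = 0.4806
−0.19·log₂(0.19) = 0.4552
−0.22·log₂(0.22) = 0.4806
−0.15·log₂(0.15) = 0.4105
−0.22·log₂(0.22) = 0.4806
Sum ≈ 2.3075 → 2.307 bits.

2.307 bits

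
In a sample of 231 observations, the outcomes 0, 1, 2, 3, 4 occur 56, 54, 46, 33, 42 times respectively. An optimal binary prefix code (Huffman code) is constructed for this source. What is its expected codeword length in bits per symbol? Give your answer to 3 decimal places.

2.325 bits/symbol

Probabilities are the counts divided by 231.
Repeatedly combine the two least-probable nodes; the expected code length is the sum of the merged weights.
merge 1/7 + 2/11 → 25/77
merge 46/231 + 18/77 → 100/231
merge 8/33 + 25/77 → 131/231
merge 100/231 + 131/231 → 1
L = 25/77 + 100/231 + 131/231 + 1 = 179/77 ≈ 2.325 bits/symbol.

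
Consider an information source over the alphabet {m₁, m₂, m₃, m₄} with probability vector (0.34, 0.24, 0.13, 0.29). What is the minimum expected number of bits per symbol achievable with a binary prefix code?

Repeatedly combine the two least-probable nodes; the expected code length is the sum of the merged weights.
merge 13/100 + 6/25 → 37/100
merge 29/100 + 17/50 → 63/100
merge 37/100 + 63/100 → 1
L = 37/100 + 63/100 + 1 = 2 bits/symbol.

2 bits/symbol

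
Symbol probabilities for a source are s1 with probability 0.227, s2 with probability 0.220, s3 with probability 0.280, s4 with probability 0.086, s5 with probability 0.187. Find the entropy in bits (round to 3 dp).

H = −Σ pᵢ log₂ pᵢ.
−0.227·log₂(0.227) = 0.4856
−0.220·log₂(0.220) = 0.4806
−0.280·log₂(0.280) = 0.5142
−0.086·log₂(0.086) = 0.3044
−0.187·log₂(0.187) = 0.4523
Sum ≈ 2.2371 → 2.237 bits.

2.237 bits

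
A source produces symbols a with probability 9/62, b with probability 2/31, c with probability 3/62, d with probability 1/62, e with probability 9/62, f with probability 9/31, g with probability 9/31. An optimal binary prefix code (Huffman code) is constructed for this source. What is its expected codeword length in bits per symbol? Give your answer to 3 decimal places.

Repeatedly combine the two least-probable nodes; the expected code length is the sum of the merged weights.
merge 1/62 + 3/62 → 2/31
merge 2/31 + 2/31 → 4/31
merge 4/31 + 9/62 → 17/62
merge 9/62 + 17/62 → 13/31
merge 9/31 + 9/31 → 18/31
merge 13/31 + 18/31 → 1
L = 2/31 + 4/31 + 17/62 + 13/31 + 18/31 + 1 = 153/62 ≈ 2.468 bits/symbol.

2.468 bits/symbol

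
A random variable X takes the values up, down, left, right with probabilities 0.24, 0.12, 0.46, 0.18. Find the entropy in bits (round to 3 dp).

H = −Σ pᵢ log₂ pᵢ.
−0.24·log₂(0.24) = 0.4941
−0.12·log₂(0.12) = 0.3671
−0.46·log₂(0.46) = 0.5153
−0.18·log₂(0.18) = 0.4453
Sum ≈ 1.8218 → 1.822 bits.

1.822 bits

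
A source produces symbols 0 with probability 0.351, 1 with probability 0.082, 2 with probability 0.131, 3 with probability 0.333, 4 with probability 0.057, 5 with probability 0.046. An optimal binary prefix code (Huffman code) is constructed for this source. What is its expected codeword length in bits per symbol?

2.253 bits/symbol

Repeatedly combine the two least-probable nodes; the expected code length is the sum of the merged weights.
merge 23/500 + 57/1000 → 103/1000
merge 41/500 + 103/1000 → 37/200
merge 131/1000 + 37/200 → 79/250
merge 79/250 + 333/1000 → 649/1000
merge 351/1000 + 649/1000 → 1
L = 103/1000 + 37/200 + 79/250 + 649/1000 + 1 = 2253/1000 = 2.253 bits/symbol.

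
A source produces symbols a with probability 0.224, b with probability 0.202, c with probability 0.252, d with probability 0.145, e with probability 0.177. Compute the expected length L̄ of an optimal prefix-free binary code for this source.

2.322 bits/symbol

Repeatedly combine the two least-probable nodes; the expected code length is the sum of the merged weights.
merge 29/200 + 177/1000 → 161/500
merge 101/500 + 28/125 → 213/500
merge 63/250 + 161/500 → 287/500
merge 213/500 + 287/500 → 1
L = 161/500 + 213/500 + 287/500 + 1 = 1161/500 = 2.322 bits/symbol.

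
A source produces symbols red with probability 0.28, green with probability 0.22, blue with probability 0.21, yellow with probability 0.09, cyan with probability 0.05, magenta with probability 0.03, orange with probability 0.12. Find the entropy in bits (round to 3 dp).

2.515 bits

H = −Σ pᵢ log₂ pᵢ.
−0.28·log₂(0.28) = 0.5142
−0.22·log₂(0.22) = 0.4806
−0.21·log₂(0.21) = 0.4728
−0.09·log₂(0.09) = 0.3127
−0.05·log₂(0.05) = 0.2161
−0.03·log₂(0.03) = 0.1518
−0.12·log₂(0.12) = 0.3671
Sum ≈ 2.5152 → 2.515 bits.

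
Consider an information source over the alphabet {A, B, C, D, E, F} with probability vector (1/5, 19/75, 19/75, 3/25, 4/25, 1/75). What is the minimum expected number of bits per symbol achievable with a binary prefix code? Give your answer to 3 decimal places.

2.427 bits/symbol

Repeatedly combine the two least-probable nodes; the expected code length is the sum of the merged weights.
merge 1/75 + 3/25 → 2/15
merge 2/15 + 4/25 → 22/75
merge 1/5 + 19/75 → 34/75
merge 19/75 + 22/75 → 41/75
merge 34/75 + 41/75 → 1
L = 2/15 + 22/75 + 34/75 + 41/75 + 1 = 182/75 ≈ 2.427 bits/symbol.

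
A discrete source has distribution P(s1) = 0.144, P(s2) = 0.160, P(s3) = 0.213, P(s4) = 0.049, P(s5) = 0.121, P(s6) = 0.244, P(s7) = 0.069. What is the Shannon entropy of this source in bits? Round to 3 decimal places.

2.645 bits

H = −Σ pᵢ log₂ pᵢ.
−0.144·log₂(0.144) = 0.4026
−0.160·log₂(0.160) = 0.4230
−0.213·log₂(0.213) = 0.4752
−0.049·log₂(0.049) = 0.2132
−0.121·log₂(0.121) = 0.3687
−0.244·log₂(0.244) = 0.4966
−0.069·log₂(0.069) = 0.2662
Sum ≈ 2.6454 → 2.645 bits.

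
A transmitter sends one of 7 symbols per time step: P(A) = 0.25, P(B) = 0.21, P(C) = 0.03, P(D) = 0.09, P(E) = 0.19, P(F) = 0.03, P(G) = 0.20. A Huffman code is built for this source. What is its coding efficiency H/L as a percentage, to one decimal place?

98.4%

Entropy H = −Σ p log₂ p ≈ 2.5086 bits.
Huffman merges: 3/100+3/100→3/50; 3/50+9/100→3/20; 3/20+19/100→17/50; 1/5+21/100→41/100; 1/4+17/50→59/100; 41/100+59/100→1. L = 51/20 ≈ 2.5500.
Efficiency = H/L = 2.5086/2.5500 = 98.4%.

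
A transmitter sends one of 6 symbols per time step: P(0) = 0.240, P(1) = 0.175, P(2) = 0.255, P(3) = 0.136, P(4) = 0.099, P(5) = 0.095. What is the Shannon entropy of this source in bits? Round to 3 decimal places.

2.481 bits

H = −Σ pᵢ log₂ pᵢ.
−0.240·log₂(0.240) = 0.4941
−0.175·log₂(0.175) = 0.4401
−0.255·log₂(0.255) = 0.5027
−0.136·log₂(0.136) = 0.3915
−0.099·log₂(0.099) = 0.3303
−0.095·log₂(0.095) = 0.3226
Sum ≈ 2.4813 → 2.481 bits.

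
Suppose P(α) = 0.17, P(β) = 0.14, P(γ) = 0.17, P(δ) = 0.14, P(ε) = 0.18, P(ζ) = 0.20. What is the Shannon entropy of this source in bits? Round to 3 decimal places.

H = −Σ pᵢ log₂ pᵢ.
−0.17·log₂(0.17) = 0.4346
−0.14·log₂(0.14) = 0.3971
−0.17·log₂(0.17) = 0.4346
−0.14·log₂(0.14) = 0.3971
−0.18·log₂(0.18) = 0.4453
−0.20·log₂(0.20) = 0.4644
Sum ≈ 2.5731 → 2.573 bits.

2.573 bits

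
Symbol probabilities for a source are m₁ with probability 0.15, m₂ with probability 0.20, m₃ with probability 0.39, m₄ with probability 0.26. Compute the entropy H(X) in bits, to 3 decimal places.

1.910 bits

H = −Σ pᵢ log₂ pᵢ.
−0.15·log₂(0.15) = 0.4105
−0.20·log₂(0.20) = 0.4644
−0.39·log₂(0.39) = 0.5298
−0.26·log₂(0.26) = 0.5053
Sum ≈ 1.9100 → 1.910 bits.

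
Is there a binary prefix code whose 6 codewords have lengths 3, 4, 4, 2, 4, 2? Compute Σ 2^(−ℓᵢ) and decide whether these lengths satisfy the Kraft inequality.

With common denominator 2^4 = 16: Σ 2^(−ℓᵢ) = 2/16 + 1/16 + 1/16 + 4/16 + 1/16 + 4/16 = 13/16 = 0.8125.
Kraft's inequality requires Σ ≤ 1; here Σ = 0.8125 ≤ 1, so such a prefix code exists.

0.8125; yes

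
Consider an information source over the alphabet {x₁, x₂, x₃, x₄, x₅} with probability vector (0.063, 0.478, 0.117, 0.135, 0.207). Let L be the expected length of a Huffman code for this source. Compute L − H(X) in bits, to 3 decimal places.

0.034 bits

Entropy H = −Σ p log₂ p ≈ 1.9828 bits.
Huffman merges: 63/1000+117/1000→9/50; 27/200+9/50→63/200; 207/1000+63/200→261/500; 239/500+261/500→1. L = 2017/1000 ≈ 2.0170.
L − H = 2.0170 − 1.9828 = 0.034 bits.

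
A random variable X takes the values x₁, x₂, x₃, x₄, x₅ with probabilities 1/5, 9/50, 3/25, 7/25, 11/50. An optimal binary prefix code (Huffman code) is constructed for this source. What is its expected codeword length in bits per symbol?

Repeatedly combine the two least-probable nodes; the expected code length is the sum of the merged weights.
merge 3/25 + 9/50 → 3/10
merge 1/5 + 11/50 → 21/50
merge 7/25 + 3/10 → 29/50
merge 21/50 + 29/50 → 1
L = 3/10 + 21/50 + 29/50 + 1 = 23/10 = 2.3 bits/symbol.

2.3 bits/symbol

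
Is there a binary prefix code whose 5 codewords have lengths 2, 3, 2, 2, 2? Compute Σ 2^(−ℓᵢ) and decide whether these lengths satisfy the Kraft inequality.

With common denominator 2^3 = 8: Σ 2^(−ℓᵢ) = 2/8 + 1/8 + 2/8 + 2/8 + 2/8 = 9/8 = 1.125.
Kraft's inequality requires Σ ≤ 1; here Σ = 1.125 > 1, so no such prefix code exists.

1.125; no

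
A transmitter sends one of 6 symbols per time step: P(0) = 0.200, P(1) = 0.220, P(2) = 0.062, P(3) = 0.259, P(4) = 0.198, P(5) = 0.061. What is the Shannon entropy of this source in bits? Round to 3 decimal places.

2.407 bits

H = −Σ pᵢ log₂ pᵢ.
−0.200·log₂(0.200) = 0.4644
−0.220·log₂(0.220) = 0.4806
−0.062·log₂(0.062) = 0.2487
−0.259·log₂(0.259) = 0.5048
−0.198·log₂(0.198) = 0.4626
−0.061·log₂(0.061) = 0.2461
Sum ≈ 2.4072 → 2.407 bits.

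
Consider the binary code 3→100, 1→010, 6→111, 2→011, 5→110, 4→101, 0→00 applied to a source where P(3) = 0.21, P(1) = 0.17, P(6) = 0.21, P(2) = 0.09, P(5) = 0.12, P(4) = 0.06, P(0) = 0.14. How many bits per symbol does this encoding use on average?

L̄ = Σ pᵢ·ℓᵢ = 0.21·3 + 0.17·3 + 0.21·3 + 0.09·3 + 0.12·3 + 0.06·3 + 0.14·2 = 2.86 bits/symbol.

2.86 bits/symbol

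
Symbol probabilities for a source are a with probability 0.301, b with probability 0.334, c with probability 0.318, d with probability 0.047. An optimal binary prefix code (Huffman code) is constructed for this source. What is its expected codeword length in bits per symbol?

2 bits/symbol

Repeatedly combine the two least-probable nodes; the expected code length is the sum of the merged weights.
merge 47/1000 + 301/1000 → 87/250
merge 159/500 + 167/500 → 163/250
merge 87/250 + 163/250 → 1
L = 87/250 + 163/250 + 1 = 2 bits/symbol.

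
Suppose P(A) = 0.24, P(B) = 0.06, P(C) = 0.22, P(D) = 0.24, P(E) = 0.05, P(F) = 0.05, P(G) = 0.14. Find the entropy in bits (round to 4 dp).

H = −Σ pᵢ log₂ pᵢ.
−0.24·log₂(0.24) = 0.4941
−0.06·log₂(0.06) = 0.2435
−0.22·log₂(0.22) = 0.4806
−0.24·log₂(0.24) = 0.4941
−0.05·log₂(0.05) = 0.2161
−0.05·log₂(0.05) = 0.2161
−0.14·log₂(0.14) = 0.3971
Sum ≈ 2.5417 → 2.5417 bits.

2.5417 bits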